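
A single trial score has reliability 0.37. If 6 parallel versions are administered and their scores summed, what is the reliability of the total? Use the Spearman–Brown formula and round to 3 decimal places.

ρ_k = kρ / (1 + (k−1)ρ) = 6·0.37 / (1 + 5·0.37) = 2.220 / 2.850 = 0.779.

0.779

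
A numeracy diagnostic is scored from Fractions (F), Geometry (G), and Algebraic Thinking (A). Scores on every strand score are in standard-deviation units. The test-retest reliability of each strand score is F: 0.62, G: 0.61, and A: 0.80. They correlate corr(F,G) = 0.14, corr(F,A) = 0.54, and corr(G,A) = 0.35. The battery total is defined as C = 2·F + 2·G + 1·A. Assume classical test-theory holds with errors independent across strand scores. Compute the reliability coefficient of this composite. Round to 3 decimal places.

Var(C) = 2² + 2² + 1 + 2·[4·0.14 + 2·0.54 + 2·0.35] = 9 + 4.68 = 13.68.
With uncorrelated errors the cross-covariances are all true-score covariance, so they carry over unchanged; only the diagonal terms shrink to ρᵢσᵢ².
True-score variance = [2²·0.62 + 2²·0.61 + 0.80] + 4.68 = 5.72 + 4.68 = 10.4.
Reliability = 10.4 / 13.68 = 0.760.

0.760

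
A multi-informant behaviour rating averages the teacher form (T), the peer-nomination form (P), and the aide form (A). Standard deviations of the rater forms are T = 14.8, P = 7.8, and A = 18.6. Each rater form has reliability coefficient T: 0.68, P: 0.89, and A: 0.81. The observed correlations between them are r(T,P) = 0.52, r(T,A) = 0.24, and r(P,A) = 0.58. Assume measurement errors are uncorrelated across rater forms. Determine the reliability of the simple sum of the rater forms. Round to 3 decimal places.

Var(T+P+A) = 14.8² + 7.8² + 18.6² + 2·[14.8·7.8·0.52 + 14.8·18.6·0.24 + 7.8·18.6·0.58] = 625.84 + 420.485 = 1046.32.
With uncorrelated errors the cross-covariances are all true-score covariance, so they carry over unchanged; only the diagonal terms shrink to ρᵢσᵢ².
True-score variance = [14.8²·0.68 + 7.8²·0.89 + 18.6²·0.81] + 420.485 = 483.322 + 420.485 = 903.807.
Reliability = 903.807 / 1046.32 = 0.864.

0.864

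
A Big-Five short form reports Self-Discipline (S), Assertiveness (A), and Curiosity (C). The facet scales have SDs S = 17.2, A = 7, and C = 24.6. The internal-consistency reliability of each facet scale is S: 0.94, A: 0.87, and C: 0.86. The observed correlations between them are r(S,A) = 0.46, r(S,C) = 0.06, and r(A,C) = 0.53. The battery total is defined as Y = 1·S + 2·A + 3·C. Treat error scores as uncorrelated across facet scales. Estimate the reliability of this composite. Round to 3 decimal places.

Var(Y) = 17.2² + 2²·7² + 3²·24.6² + 2·[2·17.2·7·0.46 + 3·17.2·24.6·0.06 + 6·7·24.6·0.53] = 5938.28 + 1469.05 = 7407.33.
Under uncorrelated errors the observed covariances equal the true-score covariances, so only the own-variance terms attenuate.
True-score variance = [17.2²·0.94 + 2²·7²·0.87 + 3²·24.6²·0.86] + 1469.05 = 5132.55 + 1469.05 = 6601.6.
Reliability = 6601.6 / 7407.33 = 0.891.

0.891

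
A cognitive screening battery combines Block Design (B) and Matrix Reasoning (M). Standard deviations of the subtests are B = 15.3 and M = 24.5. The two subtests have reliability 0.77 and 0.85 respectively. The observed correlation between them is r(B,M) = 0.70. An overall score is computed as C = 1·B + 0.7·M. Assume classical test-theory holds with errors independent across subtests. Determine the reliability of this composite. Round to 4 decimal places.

0.8906

Var(C) = 15.3² + 0.7²·24.5² + 2·[0.7·15.3·24.5·0.70] = 528.212 + 367.353 = 895.565.
Under uncorrelated errors the observed covariances equal the true-score covariances, so only the own-variance terms attenuate.
True-score variance = [15.3²·0.77 + 0.7²·24.5²·0.85] + 367.353 = 430.253 + 367.353 = 797.606.
Reliability = 797.606 / 895.565 = 0.8906.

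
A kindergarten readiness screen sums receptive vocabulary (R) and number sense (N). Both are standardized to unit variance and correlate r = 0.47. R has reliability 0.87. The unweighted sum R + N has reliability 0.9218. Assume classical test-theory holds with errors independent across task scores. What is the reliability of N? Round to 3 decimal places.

0.900

Var(R+N) = 2 + 2·0.47 = 2.940.
True-score variance = ρ_R + ρ_N + 2·0.47, so 0.9218 = (0.87 + ρ_N + 0.94) / 2.940.
ρ_N = 0.9218·2.940 − 0.87 − 0.94 = 0.900.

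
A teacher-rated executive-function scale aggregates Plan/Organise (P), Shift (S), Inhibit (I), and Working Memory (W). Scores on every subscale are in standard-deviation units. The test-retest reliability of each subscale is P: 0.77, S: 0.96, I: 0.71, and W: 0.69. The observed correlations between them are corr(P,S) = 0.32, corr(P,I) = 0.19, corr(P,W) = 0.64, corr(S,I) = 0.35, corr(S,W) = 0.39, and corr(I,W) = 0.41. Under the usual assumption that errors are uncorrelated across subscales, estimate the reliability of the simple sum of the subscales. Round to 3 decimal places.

Var(P+S+I+W) = 4 + 2·[0.32 + 0.19 + 0.64 + 0.35 + 0.39 + 0.41] = 4 + 4.6 = 8.6.
Because errors are independent across components, Cov(Tᵢ,Tⱼ) = Cov(Xᵢ,Xⱼ); the off-diagonal part of the true-score variance is the same as above.
True-score variance = [0.77 + 0.96 + 0.71 + 0.69] + 4.6 = 3.13 + 4.6 = 7.73.
Reliability = 7.73 / 8.6 = 0.899.

0.899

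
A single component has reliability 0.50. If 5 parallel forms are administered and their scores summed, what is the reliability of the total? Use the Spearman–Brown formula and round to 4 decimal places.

0.8333

ρ_k = kρ / (1 + (k−1)ρ) = 5·0.50 / (1 + 4·0.50) = 2.500 / 3.000 = 0.8333.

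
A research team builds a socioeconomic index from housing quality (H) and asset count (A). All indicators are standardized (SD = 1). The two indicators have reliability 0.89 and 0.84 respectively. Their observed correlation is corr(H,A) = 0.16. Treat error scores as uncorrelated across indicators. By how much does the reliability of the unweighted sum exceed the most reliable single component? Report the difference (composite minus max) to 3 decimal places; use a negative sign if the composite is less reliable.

Var(sum) = 2 + 0.32 = 2.32; true-score variance = 1.73 + 0.32 = 2.05; composite reliability = 0.8836.
Max component reliability = 0.8900.
Difference = 0.8836 − 0.8900 = -0.006.

-0.006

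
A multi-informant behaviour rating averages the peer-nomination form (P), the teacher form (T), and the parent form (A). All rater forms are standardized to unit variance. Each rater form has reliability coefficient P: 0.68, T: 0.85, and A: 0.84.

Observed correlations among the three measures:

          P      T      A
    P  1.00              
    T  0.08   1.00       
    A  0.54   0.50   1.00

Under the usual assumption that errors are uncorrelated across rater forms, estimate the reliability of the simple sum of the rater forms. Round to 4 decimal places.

0.8798

Var(P+T+A) = 3 + 2·[0.08 + 0.54 + 0.50] = 3 + 2.24 = 5.24.
Because errors are independent across components, Cov(Tᵢ,Tⱼ) = Cov(Xᵢ,Xⱼ); the off-diagonal part of the true-score variance is the same as above.
True-score variance = [0.68 + 0.85 + 0.84] + 2.24 = 2.37 + 2.24 = 4.61.
Reliability = 4.61 / 5.24 = 0.8798.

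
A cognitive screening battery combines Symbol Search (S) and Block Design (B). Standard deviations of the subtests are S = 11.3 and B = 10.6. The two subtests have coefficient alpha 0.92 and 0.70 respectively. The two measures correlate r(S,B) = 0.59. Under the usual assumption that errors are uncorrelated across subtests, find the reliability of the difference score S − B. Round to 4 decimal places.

0.5550

Var(S−B) = 11.3² + 10.6² − 2·11.3·10.6·0.59 = 240.05 − 141.34 = 98.7096.
With uncorrelated errors the cross-covariances are all true-score covariance, so they carry over unchanged; only the diagonal terms shrink to ρᵢσᵢ².
True-score variance = [11.3²·0.92 + 10.6²·0.70] − 141.34 = 196.127 − 141.34 = 54.7864.
Reliability = 54.7864 / 98.7096 = 0.5550.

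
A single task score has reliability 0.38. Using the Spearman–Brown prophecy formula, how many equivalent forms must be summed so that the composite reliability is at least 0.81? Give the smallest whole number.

7

k ≥ ρ*(1−ρ₁)/(ρ₁(1−ρ*)) = 0.81·0.62 / (0.38·0.19) = 6.956.
Smallest integer k = 7.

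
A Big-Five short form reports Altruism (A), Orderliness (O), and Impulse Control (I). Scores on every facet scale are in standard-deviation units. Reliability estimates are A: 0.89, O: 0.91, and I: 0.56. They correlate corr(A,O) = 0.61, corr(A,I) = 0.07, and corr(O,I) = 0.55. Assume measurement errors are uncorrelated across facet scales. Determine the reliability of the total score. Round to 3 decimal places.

Var(A+O+I) = 3 + 2·[0.61 + 0.07 + 0.55] = 3 + 2.46 = 5.46.
Under uncorrelated errors the observed covariances equal the true-score covariances, so only the own-variance terms attenuate.
True-score variance = [0.89 + 0.91 + 0.56] + 2.46 = 2.36 + 2.46 = 4.82.
Reliability = 4.82 / 5.46 = 0.883.

0.883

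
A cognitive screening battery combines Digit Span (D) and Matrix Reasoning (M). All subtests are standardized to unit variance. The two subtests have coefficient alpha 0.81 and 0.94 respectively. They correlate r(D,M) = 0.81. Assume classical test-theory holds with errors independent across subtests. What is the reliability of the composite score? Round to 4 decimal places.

0.9309

Var(D+M) = 2 + 2·[0.81] = 2 + 1.62 = 3.62.
Under uncorrelated errors the observed covariances equal the true-score covariances, so only the own-variance terms attenuate.
True-score variance = [0.81 + 0.94] + 1.62 = 1.75 + 1.62 = 3.37.
Reliability = 3.37 / 3.62 = 0.9309.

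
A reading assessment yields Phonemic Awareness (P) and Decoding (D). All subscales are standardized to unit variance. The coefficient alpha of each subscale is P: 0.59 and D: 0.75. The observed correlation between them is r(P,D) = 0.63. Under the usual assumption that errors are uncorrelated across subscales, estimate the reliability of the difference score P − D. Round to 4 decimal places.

0.1081

Var(P−D) = 1 + 1 − 2·0.63 = 2 − 1.26 = 0.74.
Under uncorrelated errors the observed covariances equal the true-score covariances, so only the own-variance terms attenuate.
True-score variance = [0.59 + 0.75] − 1.26 = 1.34 − 1.26 = 0.08.
Reliability = 0.08 / 0.74 = 0.1081.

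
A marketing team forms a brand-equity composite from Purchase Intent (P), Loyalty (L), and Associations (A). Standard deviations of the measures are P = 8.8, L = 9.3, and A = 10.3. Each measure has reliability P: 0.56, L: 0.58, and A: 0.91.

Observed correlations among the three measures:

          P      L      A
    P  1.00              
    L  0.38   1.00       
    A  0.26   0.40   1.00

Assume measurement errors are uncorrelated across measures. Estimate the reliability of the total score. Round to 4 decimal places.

Var(P+L+A) = 8.8² + 9.3² + 10.3² + 2·[8.8·9.3·0.38 + 8.8·10.3·0.26 + 9.3·10.3·0.40] = 270.02 + 185.963 = 455.983.
With uncorrelated errors the cross-covariances are all true-score covariance, so they carry over unchanged; only the diagonal terms shrink to ρᵢσᵢ².
True-score variance = [8.8²·0.56 + 9.3²·0.58 + 10.3²·0.91] + 185.963 = 190.073 + 185.963 = 376.036.
Reliability = 376.036 / 455.983 = 0.8247.

0.8247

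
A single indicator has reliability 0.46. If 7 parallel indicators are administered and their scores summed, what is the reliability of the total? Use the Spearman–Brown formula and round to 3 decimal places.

0.856

ρ_k = kρ / (1 + (k−1)ρ) = 7·0.46 / (1 + 6·0.46) = 3.220 / 3.760 = 0.856.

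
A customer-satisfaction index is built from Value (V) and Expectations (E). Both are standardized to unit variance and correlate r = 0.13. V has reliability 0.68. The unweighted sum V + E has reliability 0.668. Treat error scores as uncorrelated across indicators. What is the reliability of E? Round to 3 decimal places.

0.570

Var(V+E) = 2 + 2·0.13 = 2.260.
True-score variance = ρ_V + ρ_E + 2·0.13, so 0.668 = (0.68 + ρ_E + 0.26) / 2.260.
ρ_E = 0.668·2.260 − 0.68 − 0.26 = 0.570.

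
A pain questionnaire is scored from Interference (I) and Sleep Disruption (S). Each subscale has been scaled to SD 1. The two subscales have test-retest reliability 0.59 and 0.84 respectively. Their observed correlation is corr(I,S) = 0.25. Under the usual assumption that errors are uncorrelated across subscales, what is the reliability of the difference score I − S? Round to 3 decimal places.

0.620

Var(I−S) = 1 + 1 − 2·0.25 = 2 − 0.5 = 1.5.
With uncorrelated errors the cross-covariances are all true-score covariance, so they carry over unchanged; only the diagonal terms shrink to ρᵢσᵢ².
True-score variance = [0.59 + 0.84] − 0.5 = 1.43 − 0.5 = 0.93.
Reliability = 0.93 / 1.5 = 0.620.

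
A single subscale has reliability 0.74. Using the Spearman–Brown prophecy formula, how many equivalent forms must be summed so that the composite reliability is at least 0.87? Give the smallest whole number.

k ≥ ρ*(1−ρ₁)/(ρ₁(1−ρ*)) = 0.87·0.26 / (0.74·0.13) = 2.351.
Smallest integer k = 3.

3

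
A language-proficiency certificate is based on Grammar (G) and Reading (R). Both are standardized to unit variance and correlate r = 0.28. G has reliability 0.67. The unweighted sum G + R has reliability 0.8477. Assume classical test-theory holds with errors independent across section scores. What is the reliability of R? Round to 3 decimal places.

0.940

Var(G+R) = 2 + 2·0.28 = 2.560.
True-score variance = ρ_G + ρ_R + 2·0.28, so 0.8477 = (0.67 + ρ_R + 0.56) / 2.560.
ρ_R = 0.8477·2.560 − 0.67 − 0.56 = 0.940.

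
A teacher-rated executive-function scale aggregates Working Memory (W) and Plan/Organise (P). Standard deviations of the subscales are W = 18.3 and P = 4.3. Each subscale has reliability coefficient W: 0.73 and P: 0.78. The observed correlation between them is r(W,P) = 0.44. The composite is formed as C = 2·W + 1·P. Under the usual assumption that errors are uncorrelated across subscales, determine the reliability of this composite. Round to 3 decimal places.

0.756

Var(C) = 2²·18.3² + 4.3² + 2·[2·18.3·4.3·0.44] = 1358.05 + 138.494 = 1496.54.
With uncorrelated errors the cross-covariances are all true-score covariance, so they carry over unchanged; only the diagonal terms shrink to ρᵢσᵢ².
True-score variance = [2²·18.3²·0.73 + 4.3²·0.78] + 138.494 = 992.301 + 138.494 = 1130.8.
Reliability = 1130.8 / 1496.54 = 0.756.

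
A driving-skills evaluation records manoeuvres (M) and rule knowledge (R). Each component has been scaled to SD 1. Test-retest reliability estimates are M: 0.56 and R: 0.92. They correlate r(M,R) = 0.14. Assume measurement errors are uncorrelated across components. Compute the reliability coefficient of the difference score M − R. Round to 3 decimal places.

0.698

Var(M−R) = 1 + 1 − 2·0.14 = 2 − 0.28 = 1.72.
Because errors are independent across components, Cov(Tᵢ,Tⱼ) = Cov(Xᵢ,Xⱼ); the off-diagonal part of the true-score variance is the same as above.
True-score variance = [0.56 + 0.92] − 0.28 = 1.48 − 0.28 = 1.2.
Reliability = 1.2 / 1.72 = 0.698.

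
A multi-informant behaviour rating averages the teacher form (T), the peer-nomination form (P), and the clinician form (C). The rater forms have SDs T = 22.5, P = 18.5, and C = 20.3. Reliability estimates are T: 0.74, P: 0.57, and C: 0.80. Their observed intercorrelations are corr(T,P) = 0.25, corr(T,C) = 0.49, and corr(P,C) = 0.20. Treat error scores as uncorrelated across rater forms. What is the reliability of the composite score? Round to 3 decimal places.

Var(T+P+C) = 22.5² + 18.5² + 20.3² + 2·[22.5·18.5·0.25 + 22.5·20.3·0.49 + 18.5·20.3·0.20] = 1260.59 + 805.96 = 2066.55.
Because errors are independent across components, Cov(Tᵢ,Tⱼ) = Cov(Xᵢ,Xⱼ); the off-diagonal part of the true-score variance is the same as above.
True-score variance = [22.5²·0.74 + 18.5²·0.57 + 20.3²·0.80] + 805.96 = 899.38 + 805.96 = 1705.34.
Reliability = 1705.34 / 2066.55 = 0.825.

0.825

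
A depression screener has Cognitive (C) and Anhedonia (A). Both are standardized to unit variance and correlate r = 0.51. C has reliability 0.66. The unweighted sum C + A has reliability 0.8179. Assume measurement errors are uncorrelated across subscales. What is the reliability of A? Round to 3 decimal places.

Var(C+A) = 2 + 2·0.51 = 3.020.
True-score variance = ρ_C + ρ_A + 2·0.51, so 0.8179 = (0.66 + ρ_A + 1.02) / 3.020.
ρ_A = 0.8179·3.020 − 0.66 − 1.02 = 0.790.

0.790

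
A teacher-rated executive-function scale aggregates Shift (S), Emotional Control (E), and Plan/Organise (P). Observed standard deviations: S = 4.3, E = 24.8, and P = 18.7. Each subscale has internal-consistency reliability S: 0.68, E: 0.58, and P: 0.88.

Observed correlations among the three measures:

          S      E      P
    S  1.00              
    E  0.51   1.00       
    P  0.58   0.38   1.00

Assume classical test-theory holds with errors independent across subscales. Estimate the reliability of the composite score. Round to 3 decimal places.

Var(S+E+P) = 4.3² + 24.8² + 18.7² + 2·[4.3·24.8·0.51 + 4.3·18.7·0.58 + 24.8·18.7·0.38] = 983.22 + 554.506 = 1537.73.
With uncorrelated errors the cross-covariances are all true-score covariance, so they carry over unchanged; only the diagonal terms shrink to ρᵢσᵢ².
True-score variance = [4.3²·0.68 + 24.8²·0.58 + 18.7²·0.88] + 554.506 = 677.024 + 554.506 = 1231.53.
Reliability = 1231.53 / 1537.73 = 0.801.

0.801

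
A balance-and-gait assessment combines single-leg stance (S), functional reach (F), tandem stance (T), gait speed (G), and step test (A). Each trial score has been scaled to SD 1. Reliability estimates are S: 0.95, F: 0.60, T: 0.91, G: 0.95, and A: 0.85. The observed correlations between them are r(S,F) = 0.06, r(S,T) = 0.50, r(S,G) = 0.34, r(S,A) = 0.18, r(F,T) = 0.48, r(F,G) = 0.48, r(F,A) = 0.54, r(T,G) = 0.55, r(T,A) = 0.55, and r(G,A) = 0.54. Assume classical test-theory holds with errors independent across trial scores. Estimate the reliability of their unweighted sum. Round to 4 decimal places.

Var(S+F+T+G+A) = 5 + 2·[0.06 + 0.50 + 0.34 + 0.18 + 0.48 + 0.48 + 0.54 + 0.55 + 0.55 + 0.54] = 5 + 8.44 = 13.44.
Under uncorrelated errors the observed covariances equal the true-score covariances, so only the own-variance terms attenuate.
True-score variance = [0.95 + 0.60 + 0.91 + 0.95 + 0.85] + 8.44 = 4.26 + 8.44 = 12.7.
Reliability = 12.7 / 13.44 = 0.9449.

0.9449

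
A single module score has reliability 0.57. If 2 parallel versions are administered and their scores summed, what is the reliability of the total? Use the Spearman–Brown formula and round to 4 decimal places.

ρ_k = kρ / (1 + (k−1)ρ) = 2·0.57 / (1 + 1·0.57) = 1.140 / 1.570 = 0.7261.

0.7261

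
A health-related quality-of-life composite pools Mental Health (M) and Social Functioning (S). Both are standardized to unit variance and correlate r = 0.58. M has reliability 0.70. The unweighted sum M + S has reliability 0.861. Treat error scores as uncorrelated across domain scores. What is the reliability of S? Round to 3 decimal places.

Var(M+S) = 2 + 2·0.58 = 3.160.
True-score variance = ρ_M + ρ_S + 2·0.58, so 0.861 = (0.70 + ρ_S + 1.16) / 3.160.
ρ_S = 0.861·3.160 − 0.70 − 1.16 = 0.861.

0.861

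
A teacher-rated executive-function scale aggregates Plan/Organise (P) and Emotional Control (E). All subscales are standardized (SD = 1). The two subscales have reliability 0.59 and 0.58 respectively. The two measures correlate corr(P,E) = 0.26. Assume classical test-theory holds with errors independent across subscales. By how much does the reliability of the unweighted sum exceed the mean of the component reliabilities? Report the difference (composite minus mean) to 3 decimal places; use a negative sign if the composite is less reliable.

0.086

Var(sum) = 2 + 0.52 = 2.52; true-score variance = 1.17 + 0.52 = 1.69; composite reliability = 0.6706.
Mean component reliability = 0.5850.
Difference = 0.6706 − 0.5850 = 0.086.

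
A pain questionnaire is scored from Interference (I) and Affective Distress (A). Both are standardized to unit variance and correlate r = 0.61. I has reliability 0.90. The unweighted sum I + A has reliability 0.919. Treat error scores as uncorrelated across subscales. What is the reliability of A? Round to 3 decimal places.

0.839

Var(I+A) = 2 + 2·0.61 = 3.220.
True-score variance = ρ_I + ρ_A + 2·0.61, so 0.919 = (0.90 + ρ_A + 1.22) / 3.220.
ρ_A = 0.919·3.220 − 0.90 − 1.22 = 0.839.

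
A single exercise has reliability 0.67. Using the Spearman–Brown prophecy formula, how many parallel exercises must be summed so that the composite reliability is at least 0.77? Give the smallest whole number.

2

k ≥ ρ*(1−ρ₁)/(ρ₁(1−ρ*)) = 0.77·0.33 / (0.67·0.23) = 1.649.
Smallest integer k = 2.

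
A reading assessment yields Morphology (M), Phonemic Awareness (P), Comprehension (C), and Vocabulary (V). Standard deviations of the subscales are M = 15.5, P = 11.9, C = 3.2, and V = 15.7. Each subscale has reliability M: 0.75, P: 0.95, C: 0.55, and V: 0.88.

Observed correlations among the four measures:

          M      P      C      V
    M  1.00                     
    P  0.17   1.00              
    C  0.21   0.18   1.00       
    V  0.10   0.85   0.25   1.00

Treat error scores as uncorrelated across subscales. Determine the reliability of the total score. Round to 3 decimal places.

Var(M+P+C+V) = 15.5² + 11.9² + 3.2² + 15.7² + 2·[15.5·11.9·0.17 + 15.5·3.2·0.21 + 15.5·15.7·0.10 + 11.9·3.2·0.18 + 11.9·15.7·0.85 + 3.2·15.7·0.25] = 638.59 + 488.655 = 1127.24.
With uncorrelated errors the cross-covariances are all true-score covariance, so they carry over unchanged; only the diagonal terms shrink to ρᵢσᵢ².
True-score variance = [15.5²·0.75 + 11.9²·0.95 + 3.2²·0.55 + 15.7²·0.88] + 488.655 = 537.26 + 488.655 = 1025.91.
Reliability = 1025.91 / 1127.24 = 0.910.

0.910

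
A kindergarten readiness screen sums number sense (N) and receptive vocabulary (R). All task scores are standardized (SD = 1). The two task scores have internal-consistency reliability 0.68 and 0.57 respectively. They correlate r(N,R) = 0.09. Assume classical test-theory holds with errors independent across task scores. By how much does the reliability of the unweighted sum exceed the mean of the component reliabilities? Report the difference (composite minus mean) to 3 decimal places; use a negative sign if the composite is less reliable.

0.031

Var(sum) = 2 + 0.18 = 2.18; true-score variance = 1.25 + 0.18 = 1.43; composite reliability = 0.6560.
Mean component reliability = 0.6250.
Difference = 0.6560 − 0.6250 = 0.031.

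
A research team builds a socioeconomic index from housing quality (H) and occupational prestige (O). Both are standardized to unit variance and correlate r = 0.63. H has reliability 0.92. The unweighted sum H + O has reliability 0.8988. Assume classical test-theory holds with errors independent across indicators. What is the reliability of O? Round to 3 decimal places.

Var(H+O) = 2 + 2·0.63 = 3.260.
True-score variance = ρ_H + ρ_O + 2·0.63, so 0.8988 = (0.92 + ρ_O + 1.26) / 3.260.
ρ_O = 0.8988·3.260 − 0.92 − 1.26 = 0.750.

0.750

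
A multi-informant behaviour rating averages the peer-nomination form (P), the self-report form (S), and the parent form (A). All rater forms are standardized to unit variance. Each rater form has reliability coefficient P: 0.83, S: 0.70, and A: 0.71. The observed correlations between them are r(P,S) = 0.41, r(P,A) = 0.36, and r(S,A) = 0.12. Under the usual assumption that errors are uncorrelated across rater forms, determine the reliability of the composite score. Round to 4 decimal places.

Var(P+S+A) = 3 + 2·[0.41 + 0.36 + 0.12] = 3 + 1.78 = 4.78.
Under uncorrelated errors the observed covariances equal the true-score covariances, so only the own-variance terms attenuate.
True-score variance = [0.83 + 0.70 + 0.71] + 1.78 = 2.24 + 1.78 = 4.02.
Reliability = 4.02 / 4.78 = 0.8410.

0.8410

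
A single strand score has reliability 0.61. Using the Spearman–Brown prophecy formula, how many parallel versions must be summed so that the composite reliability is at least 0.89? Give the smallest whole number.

6

k ≥ ρ*(1−ρ₁)/(ρ₁(1−ρ*)) = 0.89·0.39 / (0.61·0.11) = 5.173.
Smallest integer k = 6.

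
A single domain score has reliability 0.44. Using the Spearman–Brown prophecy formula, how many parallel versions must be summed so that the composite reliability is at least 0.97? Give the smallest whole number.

42

k ≥ ρ*(1−ρ₁)/(ρ₁(1−ρ*)) = 0.97·0.56 / (0.44·0.03) = 41.152.
Smallest integer k = 42.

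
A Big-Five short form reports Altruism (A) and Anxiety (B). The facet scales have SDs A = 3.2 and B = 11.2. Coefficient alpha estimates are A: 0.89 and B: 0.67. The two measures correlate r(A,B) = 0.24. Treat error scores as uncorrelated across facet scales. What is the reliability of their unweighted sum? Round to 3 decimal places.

0.722

Var(A+B) = 3.2² + 11.2² + 2·[3.2·11.2·0.24] = 135.68 + 17.2032 = 152.883.
With uncorrelated errors the cross-covariances are all true-score covariance, so they carry over unchanged; only the diagonal terms shrink to ρᵢσᵢ².
True-score variance = [3.2²·0.89 + 11.2²·0.67] + 17.2032 = 93.1584 + 17.2032 = 110.362.
Reliability = 110.362 / 152.883 = 0.722.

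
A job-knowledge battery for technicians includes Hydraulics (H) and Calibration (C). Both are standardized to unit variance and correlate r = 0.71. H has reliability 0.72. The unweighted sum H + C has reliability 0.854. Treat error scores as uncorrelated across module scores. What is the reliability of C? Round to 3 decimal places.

0.781

Var(H+C) = 2 + 2·0.71 = 3.420.
True-score variance = ρ_H + ρ_C + 2·0.71, so 0.854 = (0.72 + ρ_C + 1.42) / 3.420.
ρ_C = 0.854·3.420 − 0.72 − 1.42 = 0.781.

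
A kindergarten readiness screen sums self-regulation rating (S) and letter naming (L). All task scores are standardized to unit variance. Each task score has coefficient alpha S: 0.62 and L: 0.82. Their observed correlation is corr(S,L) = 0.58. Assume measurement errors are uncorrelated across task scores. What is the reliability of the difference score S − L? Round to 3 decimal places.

0.333

Var(S−L) = 1 + 1 − 2·0.58 = 2 − 1.16 = 0.84.
Because errors are independent across components, Cov(Tᵢ,Tⱼ) = Cov(Xᵢ,Xⱼ); the off-diagonal part of the true-score variance is the same as above.
True-score variance = [0.62 + 0.82] − 1.16 = 1.44 − 1.16 = 0.28.
Reliability = 0.28 / 0.84 = 0.333.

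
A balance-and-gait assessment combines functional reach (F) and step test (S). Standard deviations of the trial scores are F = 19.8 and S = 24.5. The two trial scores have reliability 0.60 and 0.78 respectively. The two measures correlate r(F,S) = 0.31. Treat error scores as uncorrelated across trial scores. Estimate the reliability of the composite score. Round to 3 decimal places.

0.777

Var(F+S) = 19.8² + 24.5² + 2·[19.8·24.5·0.31] = 992.29 + 300.762 = 1293.05.
Under uncorrelated errors the observed covariances equal the true-score covariances, so only the own-variance terms attenuate.
True-score variance = [19.8²·0.60 + 24.5²·0.78] + 300.762 = 703.419 + 300.762 = 1004.18.
Reliability = 1004.18 / 1293.05 = 0.777.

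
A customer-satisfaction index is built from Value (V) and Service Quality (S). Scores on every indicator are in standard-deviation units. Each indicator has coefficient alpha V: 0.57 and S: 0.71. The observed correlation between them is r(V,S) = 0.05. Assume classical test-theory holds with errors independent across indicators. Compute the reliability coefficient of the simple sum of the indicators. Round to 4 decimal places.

0.6571

Var(V+S) = 2 + 2·[0.05] = 2 + 0.1 = 2.1.
Because errors are independent across components, Cov(Tᵢ,Tⱼ) = Cov(Xᵢ,Xⱼ); the off-diagonal part of the true-score variance is the same as above.
True-score variance = [0.57 + 0.71] + 0.1 = 1.28 + 0.1 = 1.38.
Reliability = 1.38 / 2.1 = 0.6571.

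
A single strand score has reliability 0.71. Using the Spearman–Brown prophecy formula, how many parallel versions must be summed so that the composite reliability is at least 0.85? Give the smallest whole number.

3

k ≥ ρ*(1−ρ₁)/(ρ₁(1−ρ*)) = 0.85·0.29 / (0.71·0.15) = 2.315.
Smallest integer k = 3.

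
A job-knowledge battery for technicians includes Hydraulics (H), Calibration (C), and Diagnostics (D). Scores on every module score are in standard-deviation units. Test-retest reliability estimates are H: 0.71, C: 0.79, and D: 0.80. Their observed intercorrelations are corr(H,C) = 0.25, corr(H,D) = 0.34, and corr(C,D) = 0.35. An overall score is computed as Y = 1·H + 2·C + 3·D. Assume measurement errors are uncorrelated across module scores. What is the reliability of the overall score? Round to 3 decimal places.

Var(Y) = 1 + 2² + 3² + 2·[2·0.25 + 3·0.34 + 6·0.35] = 14 + 7.24 = 21.24.
With uncorrelated errors the cross-covariances are all true-score covariance, so they carry over unchanged; only the diagonal terms shrink to ρᵢσᵢ².
True-score variance = [0.71 + 2²·0.79 + 3²·0.80] + 7.24 = 11.07 + 7.24 = 18.31.
Reliability = 18.31 / 21.24 = 0.862.

0.862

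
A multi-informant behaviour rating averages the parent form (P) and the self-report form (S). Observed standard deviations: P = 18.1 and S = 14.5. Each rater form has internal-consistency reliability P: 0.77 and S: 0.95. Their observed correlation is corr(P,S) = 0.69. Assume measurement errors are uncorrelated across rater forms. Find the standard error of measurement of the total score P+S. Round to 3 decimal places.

Var(total) = 537.86 + 362.181 = 900.041.
True-score variance = 451.997 + 362.181 = 814.178, so reliability = 0.9046.
Error variance = 900.041 − 814.178 = 85.8628; SEM = √85.8628 = 9.266.

9.266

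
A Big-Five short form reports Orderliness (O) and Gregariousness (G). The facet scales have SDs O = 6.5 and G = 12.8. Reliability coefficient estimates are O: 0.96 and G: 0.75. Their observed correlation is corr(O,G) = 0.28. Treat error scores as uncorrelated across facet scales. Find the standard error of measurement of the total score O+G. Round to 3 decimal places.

Var(total) = 206.09 + 46.592 = 252.682.
True-score variance = 163.44 + 46.592 = 210.032, so reliability = 0.8312.
Error variance = 252.682 − 210.032 = 42.65; SEM = √42.65 = 6.531.

6.531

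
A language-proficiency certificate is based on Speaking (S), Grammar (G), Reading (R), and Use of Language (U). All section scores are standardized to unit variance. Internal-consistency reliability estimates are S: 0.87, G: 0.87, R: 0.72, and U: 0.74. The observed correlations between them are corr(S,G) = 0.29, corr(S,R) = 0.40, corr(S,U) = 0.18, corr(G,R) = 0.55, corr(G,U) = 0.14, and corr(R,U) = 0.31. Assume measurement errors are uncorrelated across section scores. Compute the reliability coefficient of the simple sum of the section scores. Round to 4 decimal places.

Var(S+G+R+U) = 4 + 2·[0.29 + 0.40 + 0.18 + 0.55 + 0.14 + 0.31] = 4 + 3.74 = 7.74.
Under uncorrelated errors the observed covariances equal the true-score covariances, so only the own-variance terms attenuate.
True-score variance = [0.87 + 0.87 + 0.72 + 0.74] + 3.74 = 3.2 + 3.74 = 6.94.
Reliability = 6.94 / 7.74 = 0.8966.

0.8966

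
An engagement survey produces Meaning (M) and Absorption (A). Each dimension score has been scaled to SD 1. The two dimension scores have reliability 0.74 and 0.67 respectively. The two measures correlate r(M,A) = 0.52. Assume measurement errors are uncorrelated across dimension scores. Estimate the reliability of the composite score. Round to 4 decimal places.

0.8059

Var(M+A) = 2 + 2·[0.52] = 2 + 1.04 = 3.04.
Because errors are independent across components, Cov(Tᵢ,Tⱼ) = Cov(Xᵢ,Xⱼ); the off-diagonal part of the true-score variance is the same as above.
True-score variance = [0.74 + 0.67] + 1.04 = 1.41 + 1.04 = 2.45.
Reliability = 2.45 / 3.04 = 0.8059.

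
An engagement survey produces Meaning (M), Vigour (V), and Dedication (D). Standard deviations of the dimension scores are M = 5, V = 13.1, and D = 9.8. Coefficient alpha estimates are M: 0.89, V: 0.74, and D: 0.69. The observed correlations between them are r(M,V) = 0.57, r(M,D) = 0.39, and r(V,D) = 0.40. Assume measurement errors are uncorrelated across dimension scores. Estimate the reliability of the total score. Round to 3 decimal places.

0.848

Var(M+V+D) = 5² + 13.1² + 9.8² + 2·[5·13.1·0.57 + 5·9.8·0.39 + 13.1·9.8·0.40] = 292.65 + 215.594 = 508.244.
With uncorrelated errors the cross-covariances are all true-score covariance, so they carry over unchanged; only the diagonal terms shrink to ρᵢσᵢ².
True-score variance = [5²·0.89 + 13.1²·0.74 + 9.8²·0.69] + 215.594 = 215.509 + 215.594 = 431.103.
Reliability = 431.103 / 508.244 = 0.848.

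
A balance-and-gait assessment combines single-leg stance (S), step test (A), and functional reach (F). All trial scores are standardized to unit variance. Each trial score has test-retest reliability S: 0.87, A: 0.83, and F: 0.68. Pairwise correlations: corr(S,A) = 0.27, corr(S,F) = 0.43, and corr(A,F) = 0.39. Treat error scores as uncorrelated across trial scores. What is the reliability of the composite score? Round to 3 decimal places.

Var(S+A+F) = 3 + 2·[0.27 + 0.43 + 0.39] = 3 + 2.18 = 5.18.
Under uncorrelated errors the observed covariances equal the true-score covariances, so only the own-variance terms attenuate.
True-score variance = [0.87 + 0.83 + 0.68] + 2.18 = 2.38 + 2.18 = 4.56.
Reliability = 4.56 / 5.18 = 0.880.

0.880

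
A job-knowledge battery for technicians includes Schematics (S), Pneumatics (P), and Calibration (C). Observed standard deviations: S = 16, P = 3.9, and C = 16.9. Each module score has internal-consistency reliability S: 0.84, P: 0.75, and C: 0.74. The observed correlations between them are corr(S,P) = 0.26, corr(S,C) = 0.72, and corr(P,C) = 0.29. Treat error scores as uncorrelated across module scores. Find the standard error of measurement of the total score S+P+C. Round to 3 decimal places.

Var(total) = 556.82 + 460.052 = 1016.87.
True-score variance = 437.799 + 460.052 = 897.851, so reliability = 0.8830.
Error variance = 1016.87 − 897.851 = 119.021; SEM = √119.021 = 10.910.

10.910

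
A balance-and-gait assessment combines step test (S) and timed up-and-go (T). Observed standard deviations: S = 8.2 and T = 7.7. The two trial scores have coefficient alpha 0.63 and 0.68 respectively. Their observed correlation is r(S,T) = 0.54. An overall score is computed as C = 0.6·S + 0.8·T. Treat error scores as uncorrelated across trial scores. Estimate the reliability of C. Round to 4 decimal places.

0.7776

Var(C) = 0.6²·8.2² + 0.8²·7.7² + 2·[0.48·8.2·7.7·0.54] = 62.152 + 32.7318 = 94.8838.
Because errors are independent across components, Cov(Tᵢ,Tⱼ) = Cov(Xᵢ,Xⱼ); the off-diagonal part of the true-score variance is the same as above.
True-score variance = [0.6²·8.2²·0.63 + 0.8²·7.7²·0.68] + 32.7318 = 41.053 + 32.7318 = 73.7848.
Reliability = 73.7848 / 94.8838 = 0.7776.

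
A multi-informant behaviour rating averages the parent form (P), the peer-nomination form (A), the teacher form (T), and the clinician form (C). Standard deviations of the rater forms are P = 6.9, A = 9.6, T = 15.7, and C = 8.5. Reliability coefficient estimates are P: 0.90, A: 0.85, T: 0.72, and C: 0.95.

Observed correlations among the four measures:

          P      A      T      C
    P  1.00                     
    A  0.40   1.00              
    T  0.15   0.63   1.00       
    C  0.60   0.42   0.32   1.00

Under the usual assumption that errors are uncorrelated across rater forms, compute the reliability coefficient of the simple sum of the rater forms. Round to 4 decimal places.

Var(P+A+T+C) = 6.9² + 9.6² + 15.7² + 8.5² + 2·[6.9·9.6·0.40 + 6.9·15.7·0.15 + 6.9·8.5·0.60 + 9.6·15.7·0.63 + 9.6·8.5·0.42 + 15.7·8.5·0.32] = 458.51 + 499.73 = 958.24.
With uncorrelated errors the cross-covariances are all true-score covariance, so they carry over unchanged; only the diagonal terms shrink to ρᵢσᵢ².
True-score variance = [6.9²·0.90 + 9.6²·0.85 + 15.7²·0.72 + 8.5²·0.95] + 499.73 = 367.295 + 499.73 = 867.025.
Reliability = 867.025 / 958.24 = 0.9048.

0.9048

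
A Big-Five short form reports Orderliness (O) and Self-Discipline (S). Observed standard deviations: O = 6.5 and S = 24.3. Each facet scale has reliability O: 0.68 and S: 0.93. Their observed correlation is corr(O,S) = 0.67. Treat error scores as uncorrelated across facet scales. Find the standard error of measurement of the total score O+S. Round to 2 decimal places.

7.41

Var(total) = 632.74 + 211.653 = 844.393.
True-score variance = 577.886 + 211.653 = 789.539, so reliability = 0.9350.
Error variance = 844.393 − 789.539 = 54.8543; SEM = √54.8543 = 7.41.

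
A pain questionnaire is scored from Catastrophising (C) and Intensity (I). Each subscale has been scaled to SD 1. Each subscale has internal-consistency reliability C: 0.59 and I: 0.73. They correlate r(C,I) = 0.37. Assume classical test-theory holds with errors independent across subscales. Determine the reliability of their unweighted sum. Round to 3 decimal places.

Var(C+I) = 2 + 2·[0.37] = 2 + 0.74 = 2.74.
With uncorrelated errors the cross-covariances are all true-score covariance, so they carry over unchanged; only the diagonal terms shrink to ρᵢσᵢ².
True-score variance = [0.59 + 0.73] + 0.74 = 1.32 + 0.74 = 2.06.
Reliability = 2.06 / 2.74 = 0.752.

0.752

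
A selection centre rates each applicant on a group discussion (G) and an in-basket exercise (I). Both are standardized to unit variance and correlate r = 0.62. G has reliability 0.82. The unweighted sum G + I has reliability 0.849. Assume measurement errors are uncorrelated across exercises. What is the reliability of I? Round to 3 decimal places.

Var(G+I) = 2 + 2·0.62 = 3.240.
True-score variance = ρ_G + ρ_I + 2·0.62, so 0.849 = (0.82 + ρ_I + 1.24) / 3.240.
ρ_I = 0.849·3.240 − 0.82 − 1.24 = 0.691.

0.691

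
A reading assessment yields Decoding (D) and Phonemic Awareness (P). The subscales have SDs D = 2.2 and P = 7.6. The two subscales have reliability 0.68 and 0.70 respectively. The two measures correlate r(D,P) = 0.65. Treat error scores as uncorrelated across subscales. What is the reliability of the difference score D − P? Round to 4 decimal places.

Var(D−P) = 2.2² + 7.6² − 2·2.2·7.6·0.65 = 62.6 − 21.736 = 40.864.
With uncorrelated errors the cross-covariances are all true-score covariance, so they carry over unchanged; only the diagonal terms shrink to ρᵢσᵢ².
True-score variance = [2.2²·0.68 + 7.6²·0.70] − 21.736 = 43.7232 − 21.736 = 21.9872.
Reliability = 21.9872 / 40.864 = 0.5381.

0.5381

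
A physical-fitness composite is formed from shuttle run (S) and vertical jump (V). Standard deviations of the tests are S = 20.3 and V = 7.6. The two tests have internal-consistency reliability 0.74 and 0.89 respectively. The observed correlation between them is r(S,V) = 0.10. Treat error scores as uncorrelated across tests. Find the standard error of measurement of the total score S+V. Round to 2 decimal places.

10.65

Var(total) = 469.85 + 30.856 = 500.706.
True-score variance = 356.353 + 30.856 = 387.209, so reliability = 0.7733.
Error variance = 500.706 − 387.209 = 113.497; SEM = √113.497 = 10.65.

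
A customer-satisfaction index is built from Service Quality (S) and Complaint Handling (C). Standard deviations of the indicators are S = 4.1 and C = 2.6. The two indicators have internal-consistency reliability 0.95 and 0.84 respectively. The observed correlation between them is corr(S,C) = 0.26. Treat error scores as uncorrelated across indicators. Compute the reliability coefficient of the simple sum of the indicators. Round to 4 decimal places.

Var(S+C) = 4.1² + 2.6² + 2·[4.1·2.6·0.26] = 23.57 + 5.5432 = 29.1132.
With uncorrelated errors the cross-covariances are all true-score covariance, so they carry over unchanged; only the diagonal terms shrink to ρᵢσᵢ².
True-score variance = [4.1²·0.95 + 2.6²·0.84] + 5.5432 = 21.6479 + 5.5432 = 27.1911.
Reliability = 27.1911 / 29.1132 = 0.9340.

0.9340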